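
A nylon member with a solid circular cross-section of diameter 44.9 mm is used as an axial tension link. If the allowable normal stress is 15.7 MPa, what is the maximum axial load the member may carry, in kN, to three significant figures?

A = 1583 mm².
P_max = σ_allow · A = 15.7 · 1583 = 24860 N = 24.86 kN.

24.9 kN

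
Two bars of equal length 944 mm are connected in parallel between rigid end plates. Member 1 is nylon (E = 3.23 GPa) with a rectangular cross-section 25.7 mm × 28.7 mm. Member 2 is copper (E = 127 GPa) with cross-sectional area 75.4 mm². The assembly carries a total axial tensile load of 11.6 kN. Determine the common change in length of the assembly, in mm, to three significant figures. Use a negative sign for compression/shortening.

A_1 = 737.6 mm².
Equal strain + equilibrium ⇒ each member carries load in proportion to AE: A₁E₁ = 2382000 N, A₂E₂ = 9576000 N, ΣAE = 11960000 N.
δ = PL/ΣAE = 11600·944/11960000 = 0.9157 mm.

0.916 mm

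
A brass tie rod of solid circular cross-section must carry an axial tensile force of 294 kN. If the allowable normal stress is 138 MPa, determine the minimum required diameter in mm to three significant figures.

Required area A ≥ P/σ_allow = 294000/138 = 2130 mm².
For a solid circular section, d ≥ √(4A/π) = 52.08 mm.

52.1 mm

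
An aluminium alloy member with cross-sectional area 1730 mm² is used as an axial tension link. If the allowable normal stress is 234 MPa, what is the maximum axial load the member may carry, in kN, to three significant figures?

P_max = σ_allow · A = 234 · 1730 = 404800 N = 404.8 kN.

405 kN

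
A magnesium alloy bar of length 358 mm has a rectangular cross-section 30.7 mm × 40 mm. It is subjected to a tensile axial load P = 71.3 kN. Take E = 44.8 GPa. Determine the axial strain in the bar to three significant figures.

0.00130

A = 1228 mm².
σ = N/A = 58.06 MPa; ε = σ/E = 58.06/44800 = 1.296e-03.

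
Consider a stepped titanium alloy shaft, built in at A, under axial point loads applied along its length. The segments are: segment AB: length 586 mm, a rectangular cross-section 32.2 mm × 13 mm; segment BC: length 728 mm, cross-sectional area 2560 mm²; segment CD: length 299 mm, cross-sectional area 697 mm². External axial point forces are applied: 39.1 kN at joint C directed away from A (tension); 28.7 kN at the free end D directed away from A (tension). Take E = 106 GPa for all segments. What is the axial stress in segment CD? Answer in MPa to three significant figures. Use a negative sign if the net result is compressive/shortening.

41.2 MPa

Internal axial forces (sectioning from the free end, tension +): N_CD = 28.7 kN, N_BC = 67.8 kN, N_AB = 67.8 kN.
σ_CD = N_CD/A_CD = 28700/697 = 41.18 MPa.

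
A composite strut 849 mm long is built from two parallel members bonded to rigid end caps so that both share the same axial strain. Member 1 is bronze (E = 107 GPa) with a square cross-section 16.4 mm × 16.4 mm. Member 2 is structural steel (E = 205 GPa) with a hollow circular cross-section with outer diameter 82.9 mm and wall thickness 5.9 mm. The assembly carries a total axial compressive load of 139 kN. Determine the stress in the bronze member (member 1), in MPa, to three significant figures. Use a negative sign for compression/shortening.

-46.3 MPa

A_1 = 269 mm².
A_2 = 1427 mm².
Equal strain + equilibrium ⇒ each member carries load in proportion to AE: A₁E₁ = 28780000 N, A₂E₂ = 292600000 N, ΣAE = 321400000 N.
σ₁ = P·E₁/ΣAE = -139000·107000/321400000 = -46.28 MPa.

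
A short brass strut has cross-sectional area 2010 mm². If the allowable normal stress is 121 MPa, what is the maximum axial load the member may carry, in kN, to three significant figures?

243 kN

P_max = σ_allow · A = 121 · 2010 = 243200 N = 243.2 kN.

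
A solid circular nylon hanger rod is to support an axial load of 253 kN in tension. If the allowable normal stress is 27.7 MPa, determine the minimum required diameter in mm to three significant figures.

Required area A ≥ P/σ_allow = 253000/27.7 = 9134 mm².
For a solid circular section, d ≥ √(4A/π) = 107.8 mm.

108 mm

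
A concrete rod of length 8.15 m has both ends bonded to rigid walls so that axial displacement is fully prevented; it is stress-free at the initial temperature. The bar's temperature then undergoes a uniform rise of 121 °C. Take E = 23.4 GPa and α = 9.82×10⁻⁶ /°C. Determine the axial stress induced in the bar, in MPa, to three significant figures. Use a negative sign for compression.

-27.8 MPa

Free thermal expansion αLΔT = 9.82e-6 · 8150 · 121 = 9.684 mm.
The walls impose strain ε = −(9.684)/8150 = -1.1882e-03; σ = Eε = 23400 · -1.1882e-03 = -27.8 MPa.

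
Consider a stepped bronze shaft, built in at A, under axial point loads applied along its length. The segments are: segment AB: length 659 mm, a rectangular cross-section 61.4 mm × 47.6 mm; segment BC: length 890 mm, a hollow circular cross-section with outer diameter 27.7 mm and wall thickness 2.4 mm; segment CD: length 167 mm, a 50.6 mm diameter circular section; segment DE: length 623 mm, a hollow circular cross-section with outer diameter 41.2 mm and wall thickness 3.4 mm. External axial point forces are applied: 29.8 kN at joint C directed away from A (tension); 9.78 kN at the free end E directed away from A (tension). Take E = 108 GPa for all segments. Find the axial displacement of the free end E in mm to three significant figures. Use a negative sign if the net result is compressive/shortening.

Internal axial forces (sectioning from the free end, tension +): N_DE = 9.78 kN, N_CD = 9.78 kN, N_BC = 39.58 kN, N_AB = 39.58 kN.
A_AB = 2923 mm².
A_BC = 190.8 mm².
A_CD = 2011 mm².
A_DE = 403.8 mm².
δ_AB = 39580·659/(2923·108000) = 0.08263 mm
δ_BC = 39580·890/(190.8·108000) = 1.71 mm
δ_CD = 9780·167/(2011·108000) = 0.00752 mm
δ_DE = 9780·623/(403.8·108000) = 0.1397 mm
δ = Σδ_i = 1.94 mm.

1.94 mm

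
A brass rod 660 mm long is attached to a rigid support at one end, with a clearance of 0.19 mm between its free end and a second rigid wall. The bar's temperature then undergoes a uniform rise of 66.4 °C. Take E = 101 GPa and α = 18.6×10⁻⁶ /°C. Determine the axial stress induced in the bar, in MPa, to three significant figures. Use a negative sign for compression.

-95.7 MPa

Free thermal expansion αLΔT = 18.6e-6 · 660 · 66.4 = 0.8151 mm.
The walls engage after the gap closes; constrained expansion = 0.8151 − 0.19 = 0.6251 mm.
The walls impose strain ε = −(0.6251)/660 = -9.4716e-04; σ = Eε = 101000 · -9.4716e-04 = -95.66 MPa.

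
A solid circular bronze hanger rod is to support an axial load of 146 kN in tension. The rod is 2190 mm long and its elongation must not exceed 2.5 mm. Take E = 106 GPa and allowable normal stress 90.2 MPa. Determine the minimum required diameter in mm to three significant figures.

Required area A ≥ P/σ_allow = 146000/90.2 = 1619 mm².
For a solid circular section, d ≥ √(4A/π) = 45.4 mm.
Elongation limit: A ≥ PL/(Eδ_allow) = 146000·2190/(106000·2.5) = 1207 mm² ⇒ d ≥ 39.19 mm.
The stress limit governs.

45.4 mm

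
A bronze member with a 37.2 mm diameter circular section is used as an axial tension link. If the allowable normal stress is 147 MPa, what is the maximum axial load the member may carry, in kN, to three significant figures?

160 kN

A = 1087 mm².
P_max = σ_allow · A = 147 · 1087 = 159800 N = 159.8 kN.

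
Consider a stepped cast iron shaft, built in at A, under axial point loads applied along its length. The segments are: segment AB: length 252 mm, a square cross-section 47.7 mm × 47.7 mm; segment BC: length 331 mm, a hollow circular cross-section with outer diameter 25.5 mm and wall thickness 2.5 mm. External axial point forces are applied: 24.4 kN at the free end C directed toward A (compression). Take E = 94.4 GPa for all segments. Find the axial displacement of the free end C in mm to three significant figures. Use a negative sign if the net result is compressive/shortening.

-0.502 mm

Internal axial forces (sectioning from the free end, tension +): N_BC = -24.4 kN, N_AB = -24.4 kN.
A_AB = 2275 mm².
A_BC = 180.6 mm².
δ_AB = -24400·252/(2275·94400) = -0.02863 mm
δ_BC = -24400·331/(180.6·94400) = -0.4736 mm
δ = Σδ_i = -0.5022 mm.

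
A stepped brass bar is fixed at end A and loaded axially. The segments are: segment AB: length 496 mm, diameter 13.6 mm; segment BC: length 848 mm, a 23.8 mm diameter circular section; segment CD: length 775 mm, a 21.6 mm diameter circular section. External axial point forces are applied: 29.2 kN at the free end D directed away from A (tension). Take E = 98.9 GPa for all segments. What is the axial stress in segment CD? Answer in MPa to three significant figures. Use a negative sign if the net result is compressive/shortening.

79.7 MPa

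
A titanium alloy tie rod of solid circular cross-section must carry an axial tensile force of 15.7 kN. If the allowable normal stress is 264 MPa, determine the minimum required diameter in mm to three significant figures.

Required area A ≥ P/σ_allow = 15700/264 = 59.47 mm².
For a solid circular section, d ≥ √(4A/π) = 8.702 mm.

8.70 mm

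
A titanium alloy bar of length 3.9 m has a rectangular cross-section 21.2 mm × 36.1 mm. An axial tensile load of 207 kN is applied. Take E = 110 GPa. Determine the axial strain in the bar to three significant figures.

0.00246

A = 765.3 mm².
σ = N/A = 270.5 MPa; ε = σ/E = 270.5/110000 = 2.459e-03.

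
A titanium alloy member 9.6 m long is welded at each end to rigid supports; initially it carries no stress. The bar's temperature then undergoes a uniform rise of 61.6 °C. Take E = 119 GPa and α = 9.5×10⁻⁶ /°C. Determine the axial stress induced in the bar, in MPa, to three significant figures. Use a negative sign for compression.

-69.6 MPa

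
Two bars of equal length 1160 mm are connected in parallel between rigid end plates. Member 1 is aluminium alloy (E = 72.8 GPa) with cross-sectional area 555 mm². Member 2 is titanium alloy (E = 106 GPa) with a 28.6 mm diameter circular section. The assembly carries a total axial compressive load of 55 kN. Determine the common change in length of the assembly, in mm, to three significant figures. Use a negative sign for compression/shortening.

A_2 = 642.4 mm².
Equal strain + equilibrium ⇒ each member carries load in proportion to AE: A₁E₁ = 40400000 N, A₂E₂ = 68100000 N, ΣAE = 108500000 N.
δ = PL/ΣAE = -55000·1160/108500000 = -0.588 mm.

-0.588 mm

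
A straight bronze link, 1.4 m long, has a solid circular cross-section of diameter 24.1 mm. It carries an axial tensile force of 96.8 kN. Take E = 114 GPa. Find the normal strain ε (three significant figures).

0.00186

A = 456.2 mm².
σ = N/A = 212.2 MPa; ε = σ/E = 212.2/114000 = 1.861e-03.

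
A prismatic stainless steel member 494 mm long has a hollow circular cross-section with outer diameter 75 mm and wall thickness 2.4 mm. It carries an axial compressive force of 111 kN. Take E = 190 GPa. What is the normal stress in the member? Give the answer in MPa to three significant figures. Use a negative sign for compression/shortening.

A = 547.4 mm².
σ = N/A = -111000/547.4 = -202.8 MPa.

-203 MPa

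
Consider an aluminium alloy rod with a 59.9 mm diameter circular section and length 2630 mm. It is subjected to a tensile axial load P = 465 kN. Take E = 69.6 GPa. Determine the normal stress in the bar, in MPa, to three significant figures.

A = 2818 mm².
σ = N/A = 465000/2818 = 165 MPa.

165 MPa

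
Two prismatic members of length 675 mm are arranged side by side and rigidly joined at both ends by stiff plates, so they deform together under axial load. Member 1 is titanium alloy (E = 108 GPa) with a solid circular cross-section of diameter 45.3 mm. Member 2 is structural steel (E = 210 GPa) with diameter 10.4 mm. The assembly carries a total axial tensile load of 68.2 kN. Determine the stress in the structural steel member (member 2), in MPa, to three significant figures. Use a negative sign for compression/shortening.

A_1 = 1612 mm².
A_2 = 84.95 mm².
Equal strain + equilibrium ⇒ each member carries load in proportion to AE: A₁E₁ = 174100000 N, A₂E₂ = 17840000 N, ΣAE = 191900000 N.
σ₂ = P·E₂/ΣAE = 68200·210000/191900000 = 74.63 MPa.

74.6 MPa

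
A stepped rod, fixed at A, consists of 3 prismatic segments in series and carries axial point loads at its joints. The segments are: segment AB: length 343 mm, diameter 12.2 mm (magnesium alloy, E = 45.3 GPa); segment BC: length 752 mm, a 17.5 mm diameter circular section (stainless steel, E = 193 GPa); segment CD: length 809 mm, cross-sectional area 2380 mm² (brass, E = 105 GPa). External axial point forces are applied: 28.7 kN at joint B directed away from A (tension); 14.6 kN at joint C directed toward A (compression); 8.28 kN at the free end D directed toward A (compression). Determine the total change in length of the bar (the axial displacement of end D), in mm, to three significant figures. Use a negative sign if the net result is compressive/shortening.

-0.0205 mm

Internal axial forces (sectioning from the free end, tension +): N_CD = -8.28 kN, N_BC = -22.88 kN, N_AB = 5.82 kN.
A_AB = 116.9 mm².
A_BC = 240.5 mm².
δ_AB = 5820·343/(116.9·45300) = 0.377 mm
δ_BC = -22880·752/(240.5·193000) = -0.3706 mm
δ_CD = -8280·809/(2380·105000) = -0.0268 mm
δ = Σδ_i = -0.02047 mm.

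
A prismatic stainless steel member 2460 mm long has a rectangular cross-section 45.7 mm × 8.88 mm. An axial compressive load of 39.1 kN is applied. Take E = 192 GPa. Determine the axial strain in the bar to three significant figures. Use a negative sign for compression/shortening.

A = 405.8 mm².
σ = N/A = -96.35 MPa; ε = σ/E = -96.35/192000 = -5.018e-04.

-5.02e-04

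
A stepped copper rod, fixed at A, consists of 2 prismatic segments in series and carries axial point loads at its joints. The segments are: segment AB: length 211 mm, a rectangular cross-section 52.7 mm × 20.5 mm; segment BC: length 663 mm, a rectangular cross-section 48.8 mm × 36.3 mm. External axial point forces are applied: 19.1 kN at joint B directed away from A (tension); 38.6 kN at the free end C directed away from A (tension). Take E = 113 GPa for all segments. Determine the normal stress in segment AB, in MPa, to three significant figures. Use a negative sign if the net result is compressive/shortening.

53.4 MPa

Internal axial forces (sectioning from the free end, tension +): N_BC = 38.6 kN, N_AB = 57.7 kN.
A_AB = 1080 mm².
σ_AB = N_AB/A_AB = 57700/1080 = 53.41 MPa.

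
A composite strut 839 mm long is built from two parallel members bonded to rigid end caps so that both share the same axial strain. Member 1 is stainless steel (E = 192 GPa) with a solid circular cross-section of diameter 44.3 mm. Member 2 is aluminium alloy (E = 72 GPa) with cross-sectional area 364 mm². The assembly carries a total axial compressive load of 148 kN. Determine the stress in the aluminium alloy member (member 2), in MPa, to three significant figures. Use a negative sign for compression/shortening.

-33.1 MPa

A_1 = 1541 mm².
Equal strain + equilibrium ⇒ each member carries load in proportion to AE: A₁E₁ = 295900000 N, A₂E₂ = 26210000 N, ΣAE = 322100000 N.
σ₂ = P·E₂/ΣAE = -148000·72000/322100000 = -33.08 MPa.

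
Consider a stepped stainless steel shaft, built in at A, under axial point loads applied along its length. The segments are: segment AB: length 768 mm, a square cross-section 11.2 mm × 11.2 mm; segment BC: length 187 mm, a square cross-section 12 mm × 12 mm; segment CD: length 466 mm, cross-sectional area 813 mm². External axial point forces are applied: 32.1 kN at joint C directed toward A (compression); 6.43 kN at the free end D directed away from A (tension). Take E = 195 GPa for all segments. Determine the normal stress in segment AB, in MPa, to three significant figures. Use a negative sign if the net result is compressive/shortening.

Internal axial forces (sectioning from the free end, tension +): N_CD = 6.43 kN, N_BC = -25.67 kN, N_AB = -25.67 kN.
A_AB = 125.4 mm².
σ_AB = N_AB/A_AB = -25670/125.4 = -204.6 MPa.

-205 MPa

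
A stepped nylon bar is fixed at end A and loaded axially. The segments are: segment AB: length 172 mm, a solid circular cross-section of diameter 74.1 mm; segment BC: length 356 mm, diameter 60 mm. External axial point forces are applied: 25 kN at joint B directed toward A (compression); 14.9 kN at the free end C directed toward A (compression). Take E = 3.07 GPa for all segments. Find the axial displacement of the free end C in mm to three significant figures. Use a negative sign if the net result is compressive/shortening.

-1.13 mm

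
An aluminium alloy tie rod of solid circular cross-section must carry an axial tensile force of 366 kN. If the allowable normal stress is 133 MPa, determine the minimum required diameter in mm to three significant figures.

59.2 mm

Required area A ≥ P/σ_allow = 366000/133 = 2752 mm².
For a solid circular section, d ≥ √(4A/π) = 59.19 mm.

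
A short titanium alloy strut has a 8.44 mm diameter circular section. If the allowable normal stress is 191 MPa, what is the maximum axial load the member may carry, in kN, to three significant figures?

10.7 kN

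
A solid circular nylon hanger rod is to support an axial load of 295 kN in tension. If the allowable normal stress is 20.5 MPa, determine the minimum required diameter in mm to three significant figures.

Required area A ≥ P/σ_allow = 295000/20.5 = 14390 mm².
For a solid circular section, d ≥ √(4A/π) = 135.4 mm.

135 mm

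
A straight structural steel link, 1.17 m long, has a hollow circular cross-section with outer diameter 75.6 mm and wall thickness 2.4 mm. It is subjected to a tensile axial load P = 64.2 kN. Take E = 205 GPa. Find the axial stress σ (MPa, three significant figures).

A = 551.9 mm².
σ = N/A = 64200/551.9 = 116.3 MPa.

116 MPa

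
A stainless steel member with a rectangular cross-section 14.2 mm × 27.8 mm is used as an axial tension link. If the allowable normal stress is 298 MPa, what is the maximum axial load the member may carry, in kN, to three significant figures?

118 kN

A = 394.8 mm².
P_max = σ_allow · A = 298 · 394.8 = 117600 N = 117.6 kN.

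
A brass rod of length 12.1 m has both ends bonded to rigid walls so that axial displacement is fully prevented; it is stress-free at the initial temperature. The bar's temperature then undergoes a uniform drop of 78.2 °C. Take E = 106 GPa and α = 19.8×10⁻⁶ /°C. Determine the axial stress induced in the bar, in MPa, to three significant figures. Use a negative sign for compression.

164 MPa

Free thermal expansion αLΔT = 19.8e-6 · 12100 · -78.2 = -18.74 mm.
The walls impose strain ε = −(-18.74)/12100 = 1.5484e-03; σ = Eε = 106000 · 1.5484e-03 = 164.1 MPa.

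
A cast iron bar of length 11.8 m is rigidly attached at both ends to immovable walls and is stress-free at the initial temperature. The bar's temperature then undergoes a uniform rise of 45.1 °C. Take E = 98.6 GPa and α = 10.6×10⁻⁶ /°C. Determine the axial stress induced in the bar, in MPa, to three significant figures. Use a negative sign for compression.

-47.1 MPa

Free thermal expansion αLΔT = 10.6e-6 · 11800 · 45.1 = 5.641 mm.
The walls impose strain ε = −(5.641)/11800 = -4.7806e-04; σ = Eε = 98600 · -4.7806e-04 = -47.14 MPa.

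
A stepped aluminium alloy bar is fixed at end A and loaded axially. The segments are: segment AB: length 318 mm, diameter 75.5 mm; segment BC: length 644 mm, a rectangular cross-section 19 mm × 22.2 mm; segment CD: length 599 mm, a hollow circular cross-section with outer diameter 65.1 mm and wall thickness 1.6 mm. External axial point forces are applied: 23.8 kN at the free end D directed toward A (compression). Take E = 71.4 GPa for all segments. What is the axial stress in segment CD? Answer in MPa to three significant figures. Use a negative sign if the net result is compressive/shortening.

-74.6 MPa

Internal axial forces (sectioning from the free end, tension +): N_CD = -23.8 kN, N_BC = -23.8 kN, N_AB = -23.8 kN.
A_CD = 319.2 mm².
σ_CD = N_CD/A_CD = -23800/319.2 = -74.56 MPa.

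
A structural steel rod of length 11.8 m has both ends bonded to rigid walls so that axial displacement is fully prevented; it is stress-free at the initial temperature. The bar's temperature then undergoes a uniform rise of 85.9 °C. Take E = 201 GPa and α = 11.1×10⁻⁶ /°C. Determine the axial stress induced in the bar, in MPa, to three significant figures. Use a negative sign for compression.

-192 MPa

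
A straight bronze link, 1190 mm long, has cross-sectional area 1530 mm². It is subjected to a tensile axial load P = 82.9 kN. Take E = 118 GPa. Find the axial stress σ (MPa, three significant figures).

54.2 MPa

σ = N/A = 82900/1530 = 54.18 MPa.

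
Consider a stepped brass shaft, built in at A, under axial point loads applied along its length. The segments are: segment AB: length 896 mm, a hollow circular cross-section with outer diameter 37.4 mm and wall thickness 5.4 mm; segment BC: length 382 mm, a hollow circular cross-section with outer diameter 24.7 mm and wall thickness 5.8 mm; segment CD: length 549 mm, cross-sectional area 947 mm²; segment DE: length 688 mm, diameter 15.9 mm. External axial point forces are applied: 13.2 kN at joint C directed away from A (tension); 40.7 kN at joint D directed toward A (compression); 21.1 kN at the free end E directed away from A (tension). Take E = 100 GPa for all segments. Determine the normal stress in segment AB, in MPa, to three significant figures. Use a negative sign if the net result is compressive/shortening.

-11.8 MPa

Internal axial forces (sectioning from the free end, tension +): N_DE = 21.1 kN, N_CD = -19.6 kN, N_BC = -6.4 kN, N_AB = -6.4 kN.
A_AB = 542.9 mm².
σ_AB = N_AB/A_AB = -6400/542.9 = -11.79 MPa.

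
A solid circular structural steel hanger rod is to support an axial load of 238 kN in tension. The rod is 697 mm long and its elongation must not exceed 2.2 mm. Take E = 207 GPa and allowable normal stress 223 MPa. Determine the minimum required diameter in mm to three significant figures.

36.9 mm

Required area A ≥ P/σ_allow = 238000/223 = 1067 mm².
For a solid circular section, d ≥ √(4A/π) = 36.86 mm.
Elongation limit: A ≥ PL/(Eδ_allow) = 238000·697/(207000·2.2) = 364.3 mm² ⇒ d ≥ 21.54 mm.
The stress limit governs.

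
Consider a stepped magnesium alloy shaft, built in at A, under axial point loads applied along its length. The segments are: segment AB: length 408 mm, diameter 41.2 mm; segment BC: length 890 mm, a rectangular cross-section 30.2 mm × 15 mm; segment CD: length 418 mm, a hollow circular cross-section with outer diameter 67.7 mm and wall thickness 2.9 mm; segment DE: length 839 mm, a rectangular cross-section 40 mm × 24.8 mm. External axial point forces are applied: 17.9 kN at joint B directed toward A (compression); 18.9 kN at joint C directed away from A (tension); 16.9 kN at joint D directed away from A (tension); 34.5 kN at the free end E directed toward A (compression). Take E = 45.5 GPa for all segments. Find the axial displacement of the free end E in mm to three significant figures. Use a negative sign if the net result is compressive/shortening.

-0.971 mm

Internal axial forces (sectioning from the free end, tension +): N_DE = -34.5 kN, N_CD = -17.6 kN, N_BC = 1.3 kN, N_AB = -16.6 kN.
A_AB = 1333 mm².
A_BC = 453 mm².
A_CD = 590.4 mm².
A_DE = 992 mm².
δ_AB = -16600·408/(1333·45500) = -0.1117 mm
δ_BC = 1300·890/(453·45500) = 0.05613 mm
δ_CD = -17600·418/(590.4·45500) = -0.2739 mm
δ_DE = -34500·839/(992·45500) = -0.6413 mm
δ = Σδ_i = -0.9707 mm.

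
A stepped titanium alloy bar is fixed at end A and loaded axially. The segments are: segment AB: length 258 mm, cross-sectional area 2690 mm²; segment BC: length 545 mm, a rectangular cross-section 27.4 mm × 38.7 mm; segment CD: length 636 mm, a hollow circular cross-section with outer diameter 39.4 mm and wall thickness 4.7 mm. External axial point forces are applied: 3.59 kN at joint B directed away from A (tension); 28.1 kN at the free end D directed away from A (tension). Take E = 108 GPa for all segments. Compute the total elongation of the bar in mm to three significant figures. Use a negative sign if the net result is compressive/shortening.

Internal axial forces (sectioning from the free end, tension +): N_CD = 28.1 kN, N_BC = 28.1 kN, N_AB = 31.69 kN.
A_BC = 1060 mm².
A_CD = 512.4 mm².
δ_AB = 31690·258/(2690·108000) = 0.02814 mm
δ_BC = 28100·545/(1060·108000) = 0.1337 mm
δ_CD = 28100·636/(512.4·108000) = 0.323 mm
δ = Σδ_i = 0.4848 mm.

0.485 mm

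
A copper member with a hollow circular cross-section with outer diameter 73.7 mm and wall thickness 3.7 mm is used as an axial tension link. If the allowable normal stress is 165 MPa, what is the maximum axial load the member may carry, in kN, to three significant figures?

134 kN

A = 813.7 mm².
P_max = σ_allow · A = 165 · 813.7 = 134300 N = 134.3 kN.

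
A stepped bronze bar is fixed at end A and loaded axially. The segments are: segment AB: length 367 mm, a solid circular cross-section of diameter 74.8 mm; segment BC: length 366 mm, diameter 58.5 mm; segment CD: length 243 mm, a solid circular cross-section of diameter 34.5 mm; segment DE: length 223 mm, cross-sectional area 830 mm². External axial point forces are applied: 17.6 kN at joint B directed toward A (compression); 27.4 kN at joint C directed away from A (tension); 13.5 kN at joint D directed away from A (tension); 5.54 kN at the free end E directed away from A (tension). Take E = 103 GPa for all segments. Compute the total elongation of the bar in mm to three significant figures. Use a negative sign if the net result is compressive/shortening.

0.147 mm

Internal axial forces (sectioning from the free end, tension +): N_DE = 5.54 kN, N_CD = 19.04 kN, N_BC = 46.44 kN, N_AB = 28.84 kN.
A_AB = 4394 mm².
A_BC = 2688 mm².
A_CD = 934.8 mm².
δ_AB = 28840·367/(4394·103000) = 0.02338 mm
δ_BC = 46440·366/(2688·103000) = 0.0614 mm
δ_CD = 19040·243/(934.8·103000) = 0.04805 mm
δ_DE = 5540·223/(830·103000) = 0.01445 mm
δ = Σδ_i = 0.1473 mm.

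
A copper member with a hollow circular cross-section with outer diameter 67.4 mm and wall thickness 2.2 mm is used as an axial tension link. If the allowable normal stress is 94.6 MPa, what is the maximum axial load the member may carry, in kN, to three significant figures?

42.6 kN

A = 450.6 mm².
P_max = σ_allow · A = 94.6 · 450.6 = 42630 N = 42.63 kN.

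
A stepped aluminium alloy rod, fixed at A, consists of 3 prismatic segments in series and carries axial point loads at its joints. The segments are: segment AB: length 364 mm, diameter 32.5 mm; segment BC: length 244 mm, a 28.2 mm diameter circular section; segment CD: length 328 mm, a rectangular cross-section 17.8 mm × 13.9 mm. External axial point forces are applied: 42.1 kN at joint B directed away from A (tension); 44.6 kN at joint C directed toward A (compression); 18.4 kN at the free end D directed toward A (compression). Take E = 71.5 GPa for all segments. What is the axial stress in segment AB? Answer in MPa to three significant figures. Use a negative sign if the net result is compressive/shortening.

Internal axial forces (sectioning from the free end, tension +): N_CD = -18.4 kN, N_BC = -63 kN, N_AB = -20.9 kN.
A_AB = 829.6 mm².
σ_AB = N_AB/A_AB = -20900/829.6 = -25.19 MPa.

-25.2 MPa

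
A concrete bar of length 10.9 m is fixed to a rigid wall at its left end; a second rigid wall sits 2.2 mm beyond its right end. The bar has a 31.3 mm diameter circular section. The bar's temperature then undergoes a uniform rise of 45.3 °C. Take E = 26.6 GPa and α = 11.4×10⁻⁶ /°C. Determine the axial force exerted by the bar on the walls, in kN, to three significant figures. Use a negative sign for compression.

-6.44 kN

Free thermal expansion αLΔT = 11.4e-6 · 10900 · 45.3 = 5.629 mm.
The walls engage after the gap closes; constrained expansion = 5.629 − 2.2 = 3.429 mm.
The walls impose strain ε = −(3.429)/10900 = -3.1459e-04; σ = Eε = 26600 · -3.1459e-04 = -8.368 MPa.
Wall reaction R = σ·A = -8.368·769.4 = -6439 N = -6.439 kN.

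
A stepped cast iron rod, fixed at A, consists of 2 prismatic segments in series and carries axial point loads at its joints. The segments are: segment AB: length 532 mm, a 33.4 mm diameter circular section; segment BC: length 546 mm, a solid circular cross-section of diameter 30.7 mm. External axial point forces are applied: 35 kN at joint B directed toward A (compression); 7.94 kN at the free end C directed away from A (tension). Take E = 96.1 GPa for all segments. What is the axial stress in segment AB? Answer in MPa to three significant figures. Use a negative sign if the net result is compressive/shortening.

-30.9 MPa

Internal axial forces (sectioning from the free end, tension +): N_BC = 7.94 kN, N_AB = -27.06 kN.
A_AB = 876.2 mm².
σ_AB = N_AB/A_AB = -27060/876.2 = -30.88 MPa.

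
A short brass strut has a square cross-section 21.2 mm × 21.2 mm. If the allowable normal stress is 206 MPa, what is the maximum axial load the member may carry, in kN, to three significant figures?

A = 449.4 mm².
P_max = σ_allow · A = 206 · 449.4 = 92580 N = 92.58 kN.

92.6 kN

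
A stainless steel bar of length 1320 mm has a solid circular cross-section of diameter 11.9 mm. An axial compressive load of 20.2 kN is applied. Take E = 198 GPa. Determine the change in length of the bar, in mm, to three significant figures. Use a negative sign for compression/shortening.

A = 111.2 mm².
δ_mech = NL/(AE) = -20200·1320/(111.2·198000) = -1.211 mm.

-1.21 mm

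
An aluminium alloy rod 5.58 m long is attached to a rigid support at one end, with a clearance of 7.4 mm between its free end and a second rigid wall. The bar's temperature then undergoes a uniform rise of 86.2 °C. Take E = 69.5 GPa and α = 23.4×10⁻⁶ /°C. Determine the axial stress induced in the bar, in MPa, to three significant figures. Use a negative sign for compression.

Free thermal expansion αLΔT = 23.4e-6 · 5580 · 86.2 = 11.26 mm.
The walls engage after the gap closes; constrained expansion = 11.26 − 7.4 = 3.855 mm.
The walls impose strain ε = −(3.855)/5580 = -6.9092e-04; σ = Eε = 69500 · -6.9092e-04 = -48.02 MPa.

-48.0 MPa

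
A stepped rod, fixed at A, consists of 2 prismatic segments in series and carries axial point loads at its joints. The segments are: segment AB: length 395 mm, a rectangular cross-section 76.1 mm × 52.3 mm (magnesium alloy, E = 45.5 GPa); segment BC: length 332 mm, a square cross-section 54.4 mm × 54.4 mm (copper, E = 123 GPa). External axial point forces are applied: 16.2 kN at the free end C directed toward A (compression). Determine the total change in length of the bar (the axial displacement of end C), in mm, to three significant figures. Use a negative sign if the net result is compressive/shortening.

-0.0501 mm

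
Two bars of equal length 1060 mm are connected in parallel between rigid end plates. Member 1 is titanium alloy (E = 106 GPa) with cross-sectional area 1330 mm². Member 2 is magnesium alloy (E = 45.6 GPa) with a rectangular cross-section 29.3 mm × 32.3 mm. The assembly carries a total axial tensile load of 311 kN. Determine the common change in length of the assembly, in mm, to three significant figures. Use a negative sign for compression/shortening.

1.79 mm

A_2 = 946.4 mm².
Equal strain + equilibrium ⇒ each member carries load in proportion to AE: A₁E₁ = 141000000 N, A₂E₂ = 43160000 N, ΣAE = 184100000 N.
δ = PL/ΣAE = 311000·1060/184100000 = 1.79 mm.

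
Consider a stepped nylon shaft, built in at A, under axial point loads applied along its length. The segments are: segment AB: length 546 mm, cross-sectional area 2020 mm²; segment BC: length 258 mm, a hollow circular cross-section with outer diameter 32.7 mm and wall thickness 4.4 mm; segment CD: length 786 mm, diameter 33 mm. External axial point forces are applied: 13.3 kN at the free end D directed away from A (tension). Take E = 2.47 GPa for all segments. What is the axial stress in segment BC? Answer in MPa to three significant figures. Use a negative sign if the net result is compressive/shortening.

34.0 MPa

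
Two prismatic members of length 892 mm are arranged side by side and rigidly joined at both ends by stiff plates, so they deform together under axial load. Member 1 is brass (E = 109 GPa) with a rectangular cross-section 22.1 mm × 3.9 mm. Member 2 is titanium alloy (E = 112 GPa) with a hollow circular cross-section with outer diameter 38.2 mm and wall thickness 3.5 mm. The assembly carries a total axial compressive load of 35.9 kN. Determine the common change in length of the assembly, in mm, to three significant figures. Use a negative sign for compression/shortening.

A_1 = 86.19 mm².
A_2 = 381.5 mm².
Equal strain + equilibrium ⇒ each member carries load in proportion to AE: A₁E₁ = 9395000 N, A₂E₂ = 42730000 N, ΣAE = 52130000 N.
δ = PL/ΣAE = -35900·892/52130000 = -0.6143 mm.

-0.614 mm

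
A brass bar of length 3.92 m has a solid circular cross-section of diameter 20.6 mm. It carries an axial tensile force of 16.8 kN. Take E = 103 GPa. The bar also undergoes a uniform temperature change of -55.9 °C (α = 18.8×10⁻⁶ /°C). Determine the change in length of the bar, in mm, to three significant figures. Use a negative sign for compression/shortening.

-2.20 mm

A = 333.3 mm².
δ_mech = NL/(AE) = 16800·3920/(333.3·103000) = 1.918 mm.
δ_thermal = αLΔT = 18.8e-6·3920·-55.9 = -4.12 mm.
δ = δ_mech + δ_thermal = -2.201 mm.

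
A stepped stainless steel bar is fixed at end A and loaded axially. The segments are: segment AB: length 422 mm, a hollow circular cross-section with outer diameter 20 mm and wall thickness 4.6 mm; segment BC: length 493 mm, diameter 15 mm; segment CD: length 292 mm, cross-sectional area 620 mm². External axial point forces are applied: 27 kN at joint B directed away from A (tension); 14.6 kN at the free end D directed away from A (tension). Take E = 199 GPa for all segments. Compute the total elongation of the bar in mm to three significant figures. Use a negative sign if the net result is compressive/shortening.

Internal axial forces (sectioning from the free end, tension +): N_CD = 14.6 kN, N_BC = 14.6 kN, N_AB = 41.6 kN.
A_AB = 222.6 mm².
A_BC = 176.7 mm².
δ_AB = 41600·422/(222.6·199000) = 0.3964 mm
δ_BC = 14600·493/(176.7·199000) = 0.2047 mm
δ_CD = 14600·292/(620·199000) = 0.03455 mm
δ = Σδ_i = 0.6356 mm.

0.636 mm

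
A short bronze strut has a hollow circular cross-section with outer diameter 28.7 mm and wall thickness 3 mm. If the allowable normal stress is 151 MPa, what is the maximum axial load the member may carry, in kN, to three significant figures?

36.6 kN

A = 242.2 mm².
P_max = σ_allow · A = 151 · 242.2 = 36570 N = 36.57 kN.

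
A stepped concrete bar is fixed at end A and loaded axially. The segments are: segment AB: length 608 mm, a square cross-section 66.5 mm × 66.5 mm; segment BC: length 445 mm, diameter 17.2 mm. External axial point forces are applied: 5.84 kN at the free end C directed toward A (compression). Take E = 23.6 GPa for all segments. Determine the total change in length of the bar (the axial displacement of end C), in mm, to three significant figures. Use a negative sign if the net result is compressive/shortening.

-0.508 mm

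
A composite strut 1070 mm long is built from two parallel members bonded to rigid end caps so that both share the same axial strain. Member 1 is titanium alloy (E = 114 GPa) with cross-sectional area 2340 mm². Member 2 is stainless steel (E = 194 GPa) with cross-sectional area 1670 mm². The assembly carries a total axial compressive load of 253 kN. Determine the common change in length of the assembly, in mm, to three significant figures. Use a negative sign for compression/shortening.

Equal strain + equilibrium ⇒ each member carries load in proportion to AE: A₁E₁ = 266800000 N, A₂E₂ = 324000000 N, ΣAE = 590700000 N.
δ = PL/ΣAE = -253000·1070/590700000 = -0.4583 mm.

-0.458 mm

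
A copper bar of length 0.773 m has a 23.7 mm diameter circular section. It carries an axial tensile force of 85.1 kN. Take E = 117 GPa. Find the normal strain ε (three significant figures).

0.00165

A = 441.2 mm².
σ = N/A = 192.9 MPa; ε = σ/E = 192.9/117000 = 1.649e-03.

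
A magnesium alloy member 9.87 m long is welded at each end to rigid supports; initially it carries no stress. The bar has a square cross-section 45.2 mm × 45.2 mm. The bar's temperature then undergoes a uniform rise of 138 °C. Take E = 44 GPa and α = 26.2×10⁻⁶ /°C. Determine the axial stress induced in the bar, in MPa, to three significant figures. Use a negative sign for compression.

-159 MPa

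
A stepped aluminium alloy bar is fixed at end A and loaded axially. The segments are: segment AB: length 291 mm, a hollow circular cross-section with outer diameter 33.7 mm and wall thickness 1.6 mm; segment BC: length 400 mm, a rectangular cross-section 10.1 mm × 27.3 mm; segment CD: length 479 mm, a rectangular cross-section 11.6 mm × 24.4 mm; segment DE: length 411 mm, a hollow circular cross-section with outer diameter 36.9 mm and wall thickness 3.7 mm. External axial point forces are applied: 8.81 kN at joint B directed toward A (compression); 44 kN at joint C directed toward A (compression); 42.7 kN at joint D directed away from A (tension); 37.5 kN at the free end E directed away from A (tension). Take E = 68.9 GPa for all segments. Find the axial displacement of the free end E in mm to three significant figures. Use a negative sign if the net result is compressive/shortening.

4.03 mm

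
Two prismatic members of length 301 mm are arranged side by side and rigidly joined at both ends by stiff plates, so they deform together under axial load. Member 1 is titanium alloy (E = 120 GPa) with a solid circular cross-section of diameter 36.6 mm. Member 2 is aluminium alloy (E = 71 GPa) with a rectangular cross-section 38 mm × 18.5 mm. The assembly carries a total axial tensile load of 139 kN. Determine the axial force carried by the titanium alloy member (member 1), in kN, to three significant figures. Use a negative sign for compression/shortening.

99.6 kN

A_1 = 1052 mm².
A_2 = 703 mm².
Equal strain + equilibrium ⇒ each member carries load in proportion to AE: A₁E₁ = 126300000 N, A₂E₂ = 49910000 N, ΣAE = 176200000 N.
F₁ = P·A₁E₁/ΣAE = 139000·126300000/176200000 = 99620 N.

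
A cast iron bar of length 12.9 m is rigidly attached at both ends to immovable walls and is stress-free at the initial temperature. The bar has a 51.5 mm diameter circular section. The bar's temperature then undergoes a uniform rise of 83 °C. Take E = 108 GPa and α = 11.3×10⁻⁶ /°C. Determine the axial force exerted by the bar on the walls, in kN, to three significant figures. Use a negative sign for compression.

-211 kN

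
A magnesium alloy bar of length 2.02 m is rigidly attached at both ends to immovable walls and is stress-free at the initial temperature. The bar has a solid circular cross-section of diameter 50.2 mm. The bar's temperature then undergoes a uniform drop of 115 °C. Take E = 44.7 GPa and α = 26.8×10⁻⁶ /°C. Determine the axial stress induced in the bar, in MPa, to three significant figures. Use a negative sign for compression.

Free thermal expansion αLΔT = 26.8e-6 · 2020 · -115 = -6.226 mm.
The walls impose strain ε = −(-6.226)/2020 = 3.0820e-03; σ = Eε = 44700 · 3.0820e-03 = 137.8 MPa.

138 MPa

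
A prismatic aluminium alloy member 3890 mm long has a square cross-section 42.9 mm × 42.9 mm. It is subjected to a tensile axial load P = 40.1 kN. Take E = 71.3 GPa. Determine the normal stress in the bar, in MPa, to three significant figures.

21.8 MPa

A = 1840 mm².
σ = N/A = 40100/1840 = 21.79 MPa.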